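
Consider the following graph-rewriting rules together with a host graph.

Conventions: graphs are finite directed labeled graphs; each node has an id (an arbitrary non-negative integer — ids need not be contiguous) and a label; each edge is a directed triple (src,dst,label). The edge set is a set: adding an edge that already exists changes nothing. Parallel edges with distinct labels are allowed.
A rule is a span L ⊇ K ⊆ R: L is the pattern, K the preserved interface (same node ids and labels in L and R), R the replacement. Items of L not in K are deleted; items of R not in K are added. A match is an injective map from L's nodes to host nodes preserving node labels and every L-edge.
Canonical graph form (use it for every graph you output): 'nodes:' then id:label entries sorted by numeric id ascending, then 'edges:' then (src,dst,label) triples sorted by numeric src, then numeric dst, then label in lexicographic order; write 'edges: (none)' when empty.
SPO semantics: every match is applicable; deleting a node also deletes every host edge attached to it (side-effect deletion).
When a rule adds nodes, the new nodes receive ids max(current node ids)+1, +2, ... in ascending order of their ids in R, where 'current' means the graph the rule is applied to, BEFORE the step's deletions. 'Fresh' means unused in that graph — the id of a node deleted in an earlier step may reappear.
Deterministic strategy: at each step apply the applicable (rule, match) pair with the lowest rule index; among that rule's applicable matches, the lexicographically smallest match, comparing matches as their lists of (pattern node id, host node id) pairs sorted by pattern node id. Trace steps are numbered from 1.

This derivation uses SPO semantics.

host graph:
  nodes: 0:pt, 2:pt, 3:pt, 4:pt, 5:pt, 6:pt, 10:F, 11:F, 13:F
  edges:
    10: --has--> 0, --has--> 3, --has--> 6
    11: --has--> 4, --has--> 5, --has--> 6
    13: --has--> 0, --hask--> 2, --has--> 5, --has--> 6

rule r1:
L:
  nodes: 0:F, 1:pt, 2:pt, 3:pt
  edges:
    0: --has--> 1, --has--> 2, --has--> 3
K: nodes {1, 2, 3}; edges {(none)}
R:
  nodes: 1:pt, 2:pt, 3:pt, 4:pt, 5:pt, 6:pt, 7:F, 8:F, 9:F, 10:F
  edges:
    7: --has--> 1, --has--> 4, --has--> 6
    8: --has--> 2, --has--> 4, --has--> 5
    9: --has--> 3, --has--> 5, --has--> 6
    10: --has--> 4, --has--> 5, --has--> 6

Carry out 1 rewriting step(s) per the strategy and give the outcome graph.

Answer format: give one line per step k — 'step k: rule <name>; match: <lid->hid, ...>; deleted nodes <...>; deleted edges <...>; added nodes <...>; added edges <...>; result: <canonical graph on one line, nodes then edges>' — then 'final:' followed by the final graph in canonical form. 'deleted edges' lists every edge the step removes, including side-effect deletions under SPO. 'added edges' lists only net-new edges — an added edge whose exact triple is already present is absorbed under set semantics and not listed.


step 1: rule r1; match: 0->10, 1->0, 2->3, 3->6; deleted nodes 10; deleted edges (10,0,has); (10,3,has); (10,6,has); added nodes 14, 15, 16, 17, 18, 19, 20; added edges (17,0,has); (17,14,has); (17,16,has); (18,3,has); (18,14,has); (18,15,has); (19,6,has); (19,15,has); (19,16,has); (20,14,has); (20,15,has); (20,16,has); result: nodes: 0:pt, 2:pt, 3:pt, 4:pt, 5:pt, 6:pt, 11:F, 13:F, 14:pt, 15:pt, 16:pt, 17:F, 18:F, 19:F, 20:F edges: (11,4,has); (11,5,has); (11,6,has); (13,0,has); (13,2,hask); (13,5,has); (13,6,has); (17,0,has); (17,14,has); (17,16,has); (18,3,has); (18,14,has); (18,15,has); (19,6,has); (19,15,has); (19,16,has); (20,14,has); (20,15,has); (20,16,has)
final:
nodes: 0:pt, 2:pt, 3:pt, 4:pt, 5:pt, 6:pt, 11:F, 13:F, 14:pt, 15:pt, 16:pt, 17:F, 18:F, 19:F, 20:F
edges: (11,4,has); (11,5,has); (11,6,has); (13,0,has); (13,2,hask); (13,5,has); (13,6,has); (17,0,has); (17,14,has); (17,16,has); (18,3,has); (18,14,has); (18,15,has); (19,6,has); (19,15,has); (19,16,has); (20,14,has); (20,15,has); (20,16,has)


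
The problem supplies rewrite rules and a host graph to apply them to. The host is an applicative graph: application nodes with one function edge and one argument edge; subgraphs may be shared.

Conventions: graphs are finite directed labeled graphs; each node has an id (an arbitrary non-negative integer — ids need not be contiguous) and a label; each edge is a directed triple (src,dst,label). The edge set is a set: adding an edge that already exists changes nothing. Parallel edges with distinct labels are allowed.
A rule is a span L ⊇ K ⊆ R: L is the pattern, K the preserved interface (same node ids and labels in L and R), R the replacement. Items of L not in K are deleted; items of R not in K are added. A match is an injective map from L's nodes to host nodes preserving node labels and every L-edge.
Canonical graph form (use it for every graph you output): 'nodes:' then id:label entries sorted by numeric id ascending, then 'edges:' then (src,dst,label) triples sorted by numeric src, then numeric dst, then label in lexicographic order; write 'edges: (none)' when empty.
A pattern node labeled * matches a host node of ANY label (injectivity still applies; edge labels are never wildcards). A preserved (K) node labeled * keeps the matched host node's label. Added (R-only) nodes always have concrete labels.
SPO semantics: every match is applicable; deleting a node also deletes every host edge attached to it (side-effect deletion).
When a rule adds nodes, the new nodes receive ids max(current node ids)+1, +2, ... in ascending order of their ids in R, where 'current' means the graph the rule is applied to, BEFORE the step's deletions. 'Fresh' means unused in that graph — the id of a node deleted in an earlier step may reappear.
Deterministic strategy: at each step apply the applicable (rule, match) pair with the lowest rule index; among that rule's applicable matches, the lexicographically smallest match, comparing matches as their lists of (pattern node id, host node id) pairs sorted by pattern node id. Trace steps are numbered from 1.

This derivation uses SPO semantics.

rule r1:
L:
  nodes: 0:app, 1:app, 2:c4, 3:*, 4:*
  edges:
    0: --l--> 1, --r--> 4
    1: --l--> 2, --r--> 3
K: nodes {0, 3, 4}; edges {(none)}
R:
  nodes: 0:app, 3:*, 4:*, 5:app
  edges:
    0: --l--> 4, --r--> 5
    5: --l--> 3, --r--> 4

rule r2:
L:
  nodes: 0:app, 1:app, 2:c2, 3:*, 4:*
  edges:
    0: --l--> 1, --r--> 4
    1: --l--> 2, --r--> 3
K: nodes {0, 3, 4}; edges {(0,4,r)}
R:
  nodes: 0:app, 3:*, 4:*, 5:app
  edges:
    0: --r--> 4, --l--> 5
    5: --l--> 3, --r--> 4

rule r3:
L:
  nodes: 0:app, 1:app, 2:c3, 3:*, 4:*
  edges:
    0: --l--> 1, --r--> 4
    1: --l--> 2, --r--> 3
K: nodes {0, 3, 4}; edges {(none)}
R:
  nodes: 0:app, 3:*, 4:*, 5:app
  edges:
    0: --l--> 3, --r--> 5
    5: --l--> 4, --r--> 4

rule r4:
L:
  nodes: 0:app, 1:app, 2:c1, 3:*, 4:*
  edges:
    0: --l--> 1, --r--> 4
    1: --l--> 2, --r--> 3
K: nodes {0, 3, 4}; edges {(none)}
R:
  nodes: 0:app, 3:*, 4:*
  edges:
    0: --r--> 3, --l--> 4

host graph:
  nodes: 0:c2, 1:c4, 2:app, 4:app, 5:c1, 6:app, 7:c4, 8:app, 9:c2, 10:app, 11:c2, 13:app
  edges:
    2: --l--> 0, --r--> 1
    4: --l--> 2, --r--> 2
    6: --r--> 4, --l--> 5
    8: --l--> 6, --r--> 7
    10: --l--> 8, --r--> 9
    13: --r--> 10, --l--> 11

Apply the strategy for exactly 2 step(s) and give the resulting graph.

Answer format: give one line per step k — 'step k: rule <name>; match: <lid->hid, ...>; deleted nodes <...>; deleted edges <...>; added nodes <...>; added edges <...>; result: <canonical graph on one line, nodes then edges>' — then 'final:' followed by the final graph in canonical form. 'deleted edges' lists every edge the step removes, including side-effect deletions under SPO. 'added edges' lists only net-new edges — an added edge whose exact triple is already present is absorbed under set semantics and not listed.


step 1: rule r4; match: 0->8, 1->6, 2->5, 3->4, 4->7; deleted nodes 5, 6; deleted edges (6,4,r); (6,5,l); (8,6,l); (8,7,r); added nodes (none); added edges (8,4,r); (8,7,l); result: nodes: 0:c2, 1:c4, 2:app, 4:app, 7:c4, 8:app, 9:c2, 10:app, 11:c2, 13:app edges: (2,0,l); (2,1,r); (4,2,l); (4,2,r); (8,4,r); (8,7,l); (10,8,l); (10,9,r); (13,10,r); (13,11,l)
step 2: rule r1; match: 0->10, 1->8, 2->7, 3->4, 4->9; deleted nodes 7, 8; deleted edges (8,4,r); (8,7,l); (10,8,l); (10,9,r); added nodes 14; added edges (10,9,l); (10,14,r); (14,4,l); (14,9,r); result: nodes: 0:c2, 1:c4, 2:app, 4:app, 9:c2, 10:app, 11:c2, 13:app, 14:app edges: (2,0,l); (2,1,r); (4,2,l); (4,2,r); (10,9,l); (10,14,r); (13,10,r); (13,11,l); (14,4,l); (14,9,r)
final:
nodes: 0:c2, 1:c4, 2:app, 4:app, 9:c2, 10:app, 11:c2, 13:app, 14:app
edges: (2,0,l); (2,1,r); (4,2,l); (4,2,r); (10,9,l); (10,14,r); (13,10,r); (13,11,l); (14,4,l); (14,9,r)


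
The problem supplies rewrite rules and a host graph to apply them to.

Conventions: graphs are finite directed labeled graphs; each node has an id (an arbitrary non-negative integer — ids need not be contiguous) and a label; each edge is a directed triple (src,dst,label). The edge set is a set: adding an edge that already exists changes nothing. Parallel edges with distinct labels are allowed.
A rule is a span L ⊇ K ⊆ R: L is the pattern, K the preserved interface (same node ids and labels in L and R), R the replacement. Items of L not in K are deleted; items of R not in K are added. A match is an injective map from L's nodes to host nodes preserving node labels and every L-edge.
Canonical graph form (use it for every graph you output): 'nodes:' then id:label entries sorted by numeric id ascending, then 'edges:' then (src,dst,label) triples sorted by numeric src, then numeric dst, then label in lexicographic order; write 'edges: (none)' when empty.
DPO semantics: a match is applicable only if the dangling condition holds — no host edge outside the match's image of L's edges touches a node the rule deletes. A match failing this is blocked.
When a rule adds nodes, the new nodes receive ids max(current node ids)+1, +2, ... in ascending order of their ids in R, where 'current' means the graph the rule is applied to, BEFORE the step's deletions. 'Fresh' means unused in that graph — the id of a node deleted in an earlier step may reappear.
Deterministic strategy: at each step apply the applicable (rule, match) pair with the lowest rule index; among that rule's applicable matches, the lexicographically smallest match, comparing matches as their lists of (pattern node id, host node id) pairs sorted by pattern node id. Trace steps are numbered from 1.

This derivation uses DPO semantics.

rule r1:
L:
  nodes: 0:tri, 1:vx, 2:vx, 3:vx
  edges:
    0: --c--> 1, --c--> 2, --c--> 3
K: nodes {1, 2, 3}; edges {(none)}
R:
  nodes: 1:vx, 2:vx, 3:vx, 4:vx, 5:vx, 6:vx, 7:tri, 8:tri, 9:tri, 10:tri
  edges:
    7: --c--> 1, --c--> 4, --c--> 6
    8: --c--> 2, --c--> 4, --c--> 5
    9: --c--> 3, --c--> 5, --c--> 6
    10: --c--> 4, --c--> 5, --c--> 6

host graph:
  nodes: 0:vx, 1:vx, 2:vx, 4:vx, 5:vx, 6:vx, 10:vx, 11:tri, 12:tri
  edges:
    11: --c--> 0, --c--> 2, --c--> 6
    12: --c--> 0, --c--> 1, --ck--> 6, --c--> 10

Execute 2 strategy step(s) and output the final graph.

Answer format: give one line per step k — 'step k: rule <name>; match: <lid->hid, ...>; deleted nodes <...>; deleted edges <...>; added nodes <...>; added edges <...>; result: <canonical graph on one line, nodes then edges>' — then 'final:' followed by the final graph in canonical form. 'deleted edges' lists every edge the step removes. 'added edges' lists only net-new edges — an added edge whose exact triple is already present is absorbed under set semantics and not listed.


step 1: rule r1; match: 0->11, 1->0, 2->2, 3->6; deleted nodes 11; deleted edges (11,0,c); (11,2,c); (11,6,c); added nodes 13, 14, 15, 16, 17, 18, 19; added edges (16,0,c); (16,13,c); (16,15,c); (17,2,c); (17,13,c); (17,14,c); (18,6,c); (18,14,c); (18,15,c); (19,13,c); (19,14,c); (19,15,c); result: nodes: 0:vx, 1:vx, 2:vx, 4:vx, 5:vx, 6:vx, 10:vx, 12:tri, 13:vx, 14:vx, 15:vx, 16:tri, 17:tri, 18:tri, 19:tri edges: (12,0,c); (12,1,c); (12,6,ck); (12,10,c); (16,0,c); (16,13,c); (16,15,c); (17,2,c); (17,13,c); (17,14,c); (18,6,c); (18,14,c); (18,15,c); (19,13,c); (19,14,c); (19,15,c)
step 2: rule r1; match: 0->16, 1->0, 2->13, 3->15; deleted nodes 16; deleted edges (16,0,c); (16,13,c); (16,15,c); added nodes 20, 21, 22, 23, 24, 25, 26; added edges (23,0,c); (23,20,c); (23,22,c); (24,13,c); (24,20,c); (24,21,c); (25,15,c); (25,21,c); (25,22,c); (26,20,c); (26,21,c); (26,22,c); result: nodes: 0:vx, 1:vx, 2:vx, 4:vx, 5:vx, 6:vx, 10:vx, 12:tri, 13:vx, 14:vx, 15:vx, 17:tri, 18:tri, 19:tri, 20:vx, 21:vx, 22:vx, 23:tri, 24:tri, 25:tri, 26:tri edges: (12,0,c); (12,1,c); (12,6,ck); (12,10,c); (17,2,c); (17,13,c); (17,14,c); (18,6,c); (18,14,c); (18,15,c); (19,13,c); (19,14,c); (19,15,c); (23,0,c); (23,20,c); (23,22,c); (24,13,c); (24,20,c); (24,21,c); (25,15,c); (25,21,c); (25,22,c); (26,20,c); (26,21,c); (26,22,c)
final:
nodes: 0:vx, 1:vx, 2:vx, 4:vx, 5:vx, 6:vx, 10:vx, 12:tri, 13:vx, 14:vx, 15:vx, 17:tri, 18:tri, 19:tri, 20:vx, 21:vx, 22:vx, 23:tri, 24:tri, 25:tri, 26:tri
edges: (12,0,c); (12,1,c); (12,6,ck); (12,10,c); (17,2,c); (17,13,c); (17,14,c); (18,6,c); (18,14,c); (18,15,c); (19,13,c); (19,14,c); (19,15,c); (23,0,c); (23,20,c); (23,22,c); (24,13,c); (24,20,c); (24,21,c); (25,15,c); (25,21,c); (25,22,c); (26,20,c); (26,21,c); (26,22,c)


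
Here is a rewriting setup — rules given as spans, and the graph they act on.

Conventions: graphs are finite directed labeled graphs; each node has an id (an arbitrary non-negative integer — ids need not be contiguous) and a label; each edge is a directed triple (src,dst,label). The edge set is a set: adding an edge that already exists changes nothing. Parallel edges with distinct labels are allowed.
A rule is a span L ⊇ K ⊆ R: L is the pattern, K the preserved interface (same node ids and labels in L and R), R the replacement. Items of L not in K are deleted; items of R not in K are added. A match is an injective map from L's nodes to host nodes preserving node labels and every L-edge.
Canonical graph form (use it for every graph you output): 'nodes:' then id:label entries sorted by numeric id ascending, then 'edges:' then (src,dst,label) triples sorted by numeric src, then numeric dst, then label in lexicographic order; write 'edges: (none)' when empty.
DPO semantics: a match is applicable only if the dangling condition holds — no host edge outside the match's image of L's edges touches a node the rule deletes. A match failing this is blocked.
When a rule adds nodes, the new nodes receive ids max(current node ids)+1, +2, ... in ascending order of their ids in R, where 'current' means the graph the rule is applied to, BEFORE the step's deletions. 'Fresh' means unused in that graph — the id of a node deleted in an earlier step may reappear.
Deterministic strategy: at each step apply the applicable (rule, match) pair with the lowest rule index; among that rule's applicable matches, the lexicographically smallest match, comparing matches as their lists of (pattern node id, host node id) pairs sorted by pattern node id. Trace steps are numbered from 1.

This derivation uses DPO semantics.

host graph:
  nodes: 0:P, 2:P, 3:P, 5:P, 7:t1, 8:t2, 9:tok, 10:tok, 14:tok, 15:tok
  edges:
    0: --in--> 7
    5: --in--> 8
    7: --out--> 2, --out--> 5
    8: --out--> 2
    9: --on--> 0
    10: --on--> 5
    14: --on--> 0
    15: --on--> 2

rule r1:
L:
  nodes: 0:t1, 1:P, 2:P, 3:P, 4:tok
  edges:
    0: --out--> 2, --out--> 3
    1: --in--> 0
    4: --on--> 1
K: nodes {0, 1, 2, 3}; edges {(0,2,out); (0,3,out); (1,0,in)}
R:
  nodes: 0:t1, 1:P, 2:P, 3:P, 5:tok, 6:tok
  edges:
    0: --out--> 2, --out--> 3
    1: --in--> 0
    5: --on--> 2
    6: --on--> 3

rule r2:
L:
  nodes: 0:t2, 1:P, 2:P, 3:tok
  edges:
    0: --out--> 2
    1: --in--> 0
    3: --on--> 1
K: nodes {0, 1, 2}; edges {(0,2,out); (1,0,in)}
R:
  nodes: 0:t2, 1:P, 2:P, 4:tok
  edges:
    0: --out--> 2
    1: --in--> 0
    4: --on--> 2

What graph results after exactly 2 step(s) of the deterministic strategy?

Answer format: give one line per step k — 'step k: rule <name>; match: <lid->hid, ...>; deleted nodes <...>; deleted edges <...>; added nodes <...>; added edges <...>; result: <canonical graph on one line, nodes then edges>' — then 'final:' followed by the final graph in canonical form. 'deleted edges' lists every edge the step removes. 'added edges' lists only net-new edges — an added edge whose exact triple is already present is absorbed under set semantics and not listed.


step 1: rule r1; match: 0->7, 1->0, 2->2, 3->5, 4->9; deleted nodes 9; deleted edges (9,0,on); added nodes 16, 17; added edges (16,2,on); (17,5,on); result: nodes: 0:P, 2:P, 3:P, 5:P, 7:t1, 8:t2, 10:tok, 14:tok, 15:tok, 16:tok, 17:tok edges: (0,7,in); (5,8,in); (7,2,out); (7,5,out); (8,2,out); (10,5,on); (14,0,on); (15,2,on); (16,2,on); (17,5,on)
step 2: rule r1; match: 0->7, 1->0, 2->2, 3->5, 4->14; deleted nodes 14; deleted edges (14,0,on); added nodes 18, 19; added edges (18,2,on); (19,5,on); result: nodes: 0:P, 2:P, 3:P, 5:P, 7:t1, 8:t2, 10:tok, 15:tok, 16:tok, 17:tok, 18:tok, 19:tok edges: (0,7,in); (5,8,in); (7,2,out); (7,5,out); (8,2,out); (10,5,on); (15,2,on); (16,2,on); (17,5,on); (18,2,on); (19,5,on)
final:
nodes: 0:P, 2:P, 3:P, 5:P, 7:t1, 8:t2, 10:tok, 15:tok, 16:tok, 17:tok, 18:tok, 19:tok
edges: (0,7,in); (5,8,in); (7,2,out); (7,5,out); (8,2,out); (10,5,on); (15,2,on); (16,2,on); (17,5,on); (18,2,on); (19,5,on)


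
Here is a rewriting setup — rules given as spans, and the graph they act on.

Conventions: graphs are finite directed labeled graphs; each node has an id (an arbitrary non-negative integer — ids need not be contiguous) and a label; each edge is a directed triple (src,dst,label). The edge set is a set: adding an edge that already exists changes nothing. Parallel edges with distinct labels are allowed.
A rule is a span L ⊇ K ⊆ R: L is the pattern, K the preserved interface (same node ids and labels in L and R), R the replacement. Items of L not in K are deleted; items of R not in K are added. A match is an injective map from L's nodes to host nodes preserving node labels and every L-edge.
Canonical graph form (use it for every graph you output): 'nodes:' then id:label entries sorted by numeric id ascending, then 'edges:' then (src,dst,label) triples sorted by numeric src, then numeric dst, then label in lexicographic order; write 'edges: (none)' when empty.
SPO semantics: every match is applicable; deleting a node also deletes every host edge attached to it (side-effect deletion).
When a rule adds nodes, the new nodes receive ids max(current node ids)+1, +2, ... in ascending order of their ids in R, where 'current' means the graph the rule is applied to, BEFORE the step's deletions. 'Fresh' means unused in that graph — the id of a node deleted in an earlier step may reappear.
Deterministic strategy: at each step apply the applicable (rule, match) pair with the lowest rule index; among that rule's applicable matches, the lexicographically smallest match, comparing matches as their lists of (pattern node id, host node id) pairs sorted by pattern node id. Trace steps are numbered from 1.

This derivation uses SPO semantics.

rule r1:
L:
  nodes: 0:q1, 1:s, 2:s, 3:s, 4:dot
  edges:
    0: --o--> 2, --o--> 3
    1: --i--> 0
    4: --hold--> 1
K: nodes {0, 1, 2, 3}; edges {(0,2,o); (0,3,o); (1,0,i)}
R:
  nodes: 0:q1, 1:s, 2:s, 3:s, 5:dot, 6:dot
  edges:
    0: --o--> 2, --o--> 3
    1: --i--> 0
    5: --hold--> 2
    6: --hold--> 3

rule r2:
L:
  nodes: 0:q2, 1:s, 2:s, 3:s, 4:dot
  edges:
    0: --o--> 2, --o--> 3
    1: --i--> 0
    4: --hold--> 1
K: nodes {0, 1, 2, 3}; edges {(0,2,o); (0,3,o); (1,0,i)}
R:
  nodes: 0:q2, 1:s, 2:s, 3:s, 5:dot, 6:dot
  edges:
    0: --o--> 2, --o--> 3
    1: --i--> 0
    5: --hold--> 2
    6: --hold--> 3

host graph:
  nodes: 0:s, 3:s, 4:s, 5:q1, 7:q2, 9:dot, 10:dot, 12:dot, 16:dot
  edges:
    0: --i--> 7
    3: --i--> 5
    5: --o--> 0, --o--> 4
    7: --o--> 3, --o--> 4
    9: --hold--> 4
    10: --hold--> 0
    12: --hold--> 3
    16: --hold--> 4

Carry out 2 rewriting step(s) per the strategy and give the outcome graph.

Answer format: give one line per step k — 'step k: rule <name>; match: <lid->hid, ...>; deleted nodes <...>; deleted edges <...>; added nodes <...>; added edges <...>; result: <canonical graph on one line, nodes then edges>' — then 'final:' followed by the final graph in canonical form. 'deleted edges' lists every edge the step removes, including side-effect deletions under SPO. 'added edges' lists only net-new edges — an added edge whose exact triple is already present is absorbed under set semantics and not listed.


step 1: rule r1; match: 0->5, 1->3, 2->0, 3->4, 4->12; deleted nodes 12; deleted edges (12,3,hold); added nodes 17, 18; added edges (17,0,hold); (18,4,hold); result: nodes: 0:s, 3:s, 4:s, 5:q1, 7:q2, 9:dot, 10:dot, 16:dot, 17:dot, 18:dot edges: (0,7,i); (3,5,i); (5,0,o); (5,4,o); (7,3,o); (7,4,o); (9,4,hold); (10,0,hold); (16,4,hold); (17,0,hold); (18,4,hold)
step 2: rule r2; match: 0->7, 1->0, 2->3, 3->4, 4->10; deleted nodes 10; deleted edges (10,0,hold); added nodes 19, 20; added edges (19,3,hold); (20,4,hold); result: nodes: 0:s, 3:s, 4:s, 5:q1, 7:q2, 9:dot, 16:dot, 17:dot, 18:dot, 19:dot, 20:dot edges: (0,7,i); (3,5,i); (5,0,o); (5,4,o); (7,3,o); (7,4,o); (9,4,hold); (16,4,hold); (17,0,hold); (18,4,hold); (19,3,hold); (20,4,hold)
final:
nodes: 0:s, 3:s, 4:s, 5:q1, 7:q2, 9:dot, 16:dot, 17:dot, 18:dot, 19:dot, 20:dot
edges: (0,7,i); (3,5,i); (5,0,o); (5,4,o); (7,3,o); (7,4,o); (9,4,hold); (16,4,hold); (17,0,hold); (18,4,hold); (19,3,hold); (20,4,hold)


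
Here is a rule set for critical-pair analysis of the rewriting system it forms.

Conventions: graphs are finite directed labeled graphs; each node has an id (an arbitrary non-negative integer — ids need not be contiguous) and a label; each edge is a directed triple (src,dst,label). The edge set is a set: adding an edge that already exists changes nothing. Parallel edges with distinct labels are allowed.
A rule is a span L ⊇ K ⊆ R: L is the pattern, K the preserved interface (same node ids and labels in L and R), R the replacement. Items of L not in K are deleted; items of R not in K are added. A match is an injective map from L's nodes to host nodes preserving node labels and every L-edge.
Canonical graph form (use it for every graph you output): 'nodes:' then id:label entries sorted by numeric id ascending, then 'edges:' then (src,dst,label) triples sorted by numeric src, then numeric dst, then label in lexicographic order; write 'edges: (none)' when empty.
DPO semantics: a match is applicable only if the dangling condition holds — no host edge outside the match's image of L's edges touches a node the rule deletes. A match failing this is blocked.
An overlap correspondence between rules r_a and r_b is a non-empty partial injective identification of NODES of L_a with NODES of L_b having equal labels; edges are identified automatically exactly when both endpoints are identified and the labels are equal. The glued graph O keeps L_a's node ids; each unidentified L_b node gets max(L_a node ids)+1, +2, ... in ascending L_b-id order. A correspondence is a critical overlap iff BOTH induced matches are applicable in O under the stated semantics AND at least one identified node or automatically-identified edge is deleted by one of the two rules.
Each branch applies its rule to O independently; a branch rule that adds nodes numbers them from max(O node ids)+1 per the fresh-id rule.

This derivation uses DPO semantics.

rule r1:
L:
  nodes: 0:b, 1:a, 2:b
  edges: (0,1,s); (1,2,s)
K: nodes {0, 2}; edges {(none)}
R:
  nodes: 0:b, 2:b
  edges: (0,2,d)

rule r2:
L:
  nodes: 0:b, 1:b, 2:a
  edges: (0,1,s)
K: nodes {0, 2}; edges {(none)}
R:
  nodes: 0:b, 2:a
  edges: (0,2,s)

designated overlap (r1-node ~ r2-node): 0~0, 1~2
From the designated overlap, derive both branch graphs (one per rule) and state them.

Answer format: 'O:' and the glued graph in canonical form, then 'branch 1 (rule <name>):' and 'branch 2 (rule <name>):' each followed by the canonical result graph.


O:
nodes: 0:b, 1:a, 2:b, 3:b
edges: (0,1,s); (0,3,s); (1,2,s)
branch 1 (rule r1):
nodes: 0:b, 2:b, 3:b
edges: (0,2,d); (0,3,s)
branch 2 (rule r2):
nodes: 0:b, 1:a, 2:b
edges: (0,1,s); (1,2,s)


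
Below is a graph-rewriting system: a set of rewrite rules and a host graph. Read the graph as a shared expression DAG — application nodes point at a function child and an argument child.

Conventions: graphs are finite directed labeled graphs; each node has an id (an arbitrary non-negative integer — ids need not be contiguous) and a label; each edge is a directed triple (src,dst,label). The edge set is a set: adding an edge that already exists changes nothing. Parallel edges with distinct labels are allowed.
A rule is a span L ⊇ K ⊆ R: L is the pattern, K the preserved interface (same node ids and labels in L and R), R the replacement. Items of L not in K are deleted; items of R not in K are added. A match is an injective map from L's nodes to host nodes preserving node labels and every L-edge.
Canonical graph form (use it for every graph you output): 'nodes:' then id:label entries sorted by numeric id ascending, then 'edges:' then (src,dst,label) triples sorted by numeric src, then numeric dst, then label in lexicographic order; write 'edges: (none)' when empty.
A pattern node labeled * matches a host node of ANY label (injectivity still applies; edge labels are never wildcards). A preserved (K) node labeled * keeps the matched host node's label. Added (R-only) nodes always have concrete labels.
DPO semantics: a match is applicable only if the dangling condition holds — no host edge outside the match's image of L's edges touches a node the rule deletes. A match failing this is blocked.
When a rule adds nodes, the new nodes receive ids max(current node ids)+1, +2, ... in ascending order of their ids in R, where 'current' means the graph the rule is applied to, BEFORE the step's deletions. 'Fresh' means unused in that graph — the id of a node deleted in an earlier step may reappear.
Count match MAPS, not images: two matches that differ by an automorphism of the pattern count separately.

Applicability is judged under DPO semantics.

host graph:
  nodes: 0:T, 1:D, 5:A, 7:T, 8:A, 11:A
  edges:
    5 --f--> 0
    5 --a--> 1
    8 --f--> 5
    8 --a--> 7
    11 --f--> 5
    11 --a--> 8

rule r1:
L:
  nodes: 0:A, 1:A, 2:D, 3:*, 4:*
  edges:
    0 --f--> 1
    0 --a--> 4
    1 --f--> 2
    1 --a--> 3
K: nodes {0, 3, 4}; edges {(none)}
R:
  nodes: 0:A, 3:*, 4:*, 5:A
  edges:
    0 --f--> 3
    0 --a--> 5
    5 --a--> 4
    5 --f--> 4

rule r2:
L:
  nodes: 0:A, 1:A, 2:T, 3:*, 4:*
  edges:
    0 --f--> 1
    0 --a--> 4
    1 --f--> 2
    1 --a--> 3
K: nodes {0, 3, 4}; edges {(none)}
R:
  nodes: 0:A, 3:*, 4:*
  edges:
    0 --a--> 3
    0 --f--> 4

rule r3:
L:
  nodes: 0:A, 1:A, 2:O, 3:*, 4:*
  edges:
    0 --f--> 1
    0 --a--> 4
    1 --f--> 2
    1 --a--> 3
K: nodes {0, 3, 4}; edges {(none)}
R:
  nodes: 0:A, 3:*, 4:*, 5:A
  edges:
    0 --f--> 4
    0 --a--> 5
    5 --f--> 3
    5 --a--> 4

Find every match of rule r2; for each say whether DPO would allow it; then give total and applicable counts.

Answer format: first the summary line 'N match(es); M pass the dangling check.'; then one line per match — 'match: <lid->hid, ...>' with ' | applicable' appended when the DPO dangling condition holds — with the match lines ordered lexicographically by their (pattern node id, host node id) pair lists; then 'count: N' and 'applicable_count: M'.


2 match(es); 0 pass the dangling check.
match: 0->8, 1->5, 2->0, 3->1, 4->7
match: 0->11, 1->5, 2->0, 3->1, 4->8
count: 2
applicable_count: 0


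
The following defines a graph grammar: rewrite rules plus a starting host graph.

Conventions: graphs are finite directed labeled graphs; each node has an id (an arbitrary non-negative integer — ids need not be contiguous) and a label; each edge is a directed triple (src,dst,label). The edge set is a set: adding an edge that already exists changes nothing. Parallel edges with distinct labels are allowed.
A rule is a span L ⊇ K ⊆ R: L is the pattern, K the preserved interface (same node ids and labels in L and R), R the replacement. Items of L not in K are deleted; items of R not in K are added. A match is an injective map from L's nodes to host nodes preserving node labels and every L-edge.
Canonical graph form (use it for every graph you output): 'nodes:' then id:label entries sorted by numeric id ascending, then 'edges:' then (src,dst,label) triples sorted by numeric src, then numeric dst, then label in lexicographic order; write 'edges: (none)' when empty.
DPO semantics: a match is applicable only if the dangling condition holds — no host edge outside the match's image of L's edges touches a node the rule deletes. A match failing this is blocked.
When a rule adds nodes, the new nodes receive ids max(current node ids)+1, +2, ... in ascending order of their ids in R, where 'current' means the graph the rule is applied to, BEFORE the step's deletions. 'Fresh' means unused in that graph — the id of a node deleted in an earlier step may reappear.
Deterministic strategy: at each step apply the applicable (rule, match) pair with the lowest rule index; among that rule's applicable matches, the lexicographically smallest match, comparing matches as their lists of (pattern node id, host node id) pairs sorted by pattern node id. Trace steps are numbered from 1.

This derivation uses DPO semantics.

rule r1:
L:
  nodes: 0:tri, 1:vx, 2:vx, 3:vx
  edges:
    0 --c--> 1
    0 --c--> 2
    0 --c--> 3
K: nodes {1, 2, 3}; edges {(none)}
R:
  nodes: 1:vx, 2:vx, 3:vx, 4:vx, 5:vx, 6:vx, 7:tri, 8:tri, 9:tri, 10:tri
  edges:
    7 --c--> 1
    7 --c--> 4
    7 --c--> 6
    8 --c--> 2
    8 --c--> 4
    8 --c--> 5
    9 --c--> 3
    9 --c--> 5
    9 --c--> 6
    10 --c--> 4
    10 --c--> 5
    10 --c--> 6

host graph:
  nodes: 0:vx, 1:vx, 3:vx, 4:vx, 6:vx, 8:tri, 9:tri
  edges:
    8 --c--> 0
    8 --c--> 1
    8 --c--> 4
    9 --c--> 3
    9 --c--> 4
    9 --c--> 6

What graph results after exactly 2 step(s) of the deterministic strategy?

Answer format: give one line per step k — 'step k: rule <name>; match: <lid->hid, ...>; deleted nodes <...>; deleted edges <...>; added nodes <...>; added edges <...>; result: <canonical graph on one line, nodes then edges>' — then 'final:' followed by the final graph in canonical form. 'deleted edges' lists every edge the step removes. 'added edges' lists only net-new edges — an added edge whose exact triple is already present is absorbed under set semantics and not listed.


step 1: rule r1; match: 0->8, 1->0, 2->1, 3->4; deleted nodes 8; deleted edges (8,0,c); (8,1,c); (8,4,c); added nodes 10, 11, 12, 13, 14, 15, 16; added edges (13,0,c); (13,10,c); (13,12,c); (14,1,c); (14,10,c); (14,11,c); (15,4,c); (15,11,c); (15,12,c); (16,10,c); (16,11,c); (16,12,c); result: nodes: 0:vx, 1:vx, 3:vx, 4:vx, 6:vx, 9:tri, 10:vx, 11:vx, 12:vx, 13:tri, 14:tri, 15:tri, 16:tri edges: (9,3,c); (9,4,c); (9,6,c); (13,0,c); (13,10,c); (13,12,c); (14,1,c); (14,10,c); (14,11,c); (15,4,c); (15,11,c); (15,12,c); (16,10,c); (16,11,c); (16,12,c)
step 2: rule r1; match: 0->9, 1->3, 2->4, 3->6; deleted nodes 9; deleted edges (9,3,c); (9,4,c); (9,6,c); added nodes 17, 18, 19, 20, 21, 22, 23; added edges (20,3,c); (20,17,c); (20,19,c); (21,4,c); (21,17,c); (21,18,c); (22,6,c); (22,18,c); (22,19,c); (23,17,c); (23,18,c); (23,19,c); result: nodes: 0:vx, 1:vx, 3:vx, 4:vx, 6:vx, 10:vx, 11:vx, 12:vx, 13:tri, 14:tri, 15:tri, 16:tri, 17:vx, 18:vx, 19:vx, 20:tri, 21:tri, 22:tri, 23:tri edges: (13,0,c); (13,10,c); (13,12,c); (14,1,c); (14,10,c); (14,11,c); (15,4,c); (15,11,c); (15,12,c); (16,10,c); (16,11,c); (16,12,c); (20,3,c); (20,17,c); (20,19,c); (21,4,c); (21,17,c); (21,18,c); (22,6,c); (22,18,c); (22,19,c); (23,17,c); (23,18,c); (23,19,c)
final:
nodes: 0:vx, 1:vx, 3:vx, 4:vx, 6:vx, 10:vx, 11:vx, 12:vx, 13:tri, 14:tri, 15:tri, 16:tri, 17:vx, 18:vx, 19:vx, 20:tri, 21:tri, 22:tri, 23:tri
edges: (13,0,c); (13,10,c); (13,12,c); (14,1,c); (14,10,c); (14,11,c); (15,4,c); (15,11,c); (15,12,c); (16,10,c); (16,11,c); (16,12,c); (20,3,c); (20,17,c); (20,19,c); (21,4,c); (21,17,c); (21,18,c); (22,6,c); (22,18,c); (22,19,c); (23,17,c); (23,18,c); (23,19,c)


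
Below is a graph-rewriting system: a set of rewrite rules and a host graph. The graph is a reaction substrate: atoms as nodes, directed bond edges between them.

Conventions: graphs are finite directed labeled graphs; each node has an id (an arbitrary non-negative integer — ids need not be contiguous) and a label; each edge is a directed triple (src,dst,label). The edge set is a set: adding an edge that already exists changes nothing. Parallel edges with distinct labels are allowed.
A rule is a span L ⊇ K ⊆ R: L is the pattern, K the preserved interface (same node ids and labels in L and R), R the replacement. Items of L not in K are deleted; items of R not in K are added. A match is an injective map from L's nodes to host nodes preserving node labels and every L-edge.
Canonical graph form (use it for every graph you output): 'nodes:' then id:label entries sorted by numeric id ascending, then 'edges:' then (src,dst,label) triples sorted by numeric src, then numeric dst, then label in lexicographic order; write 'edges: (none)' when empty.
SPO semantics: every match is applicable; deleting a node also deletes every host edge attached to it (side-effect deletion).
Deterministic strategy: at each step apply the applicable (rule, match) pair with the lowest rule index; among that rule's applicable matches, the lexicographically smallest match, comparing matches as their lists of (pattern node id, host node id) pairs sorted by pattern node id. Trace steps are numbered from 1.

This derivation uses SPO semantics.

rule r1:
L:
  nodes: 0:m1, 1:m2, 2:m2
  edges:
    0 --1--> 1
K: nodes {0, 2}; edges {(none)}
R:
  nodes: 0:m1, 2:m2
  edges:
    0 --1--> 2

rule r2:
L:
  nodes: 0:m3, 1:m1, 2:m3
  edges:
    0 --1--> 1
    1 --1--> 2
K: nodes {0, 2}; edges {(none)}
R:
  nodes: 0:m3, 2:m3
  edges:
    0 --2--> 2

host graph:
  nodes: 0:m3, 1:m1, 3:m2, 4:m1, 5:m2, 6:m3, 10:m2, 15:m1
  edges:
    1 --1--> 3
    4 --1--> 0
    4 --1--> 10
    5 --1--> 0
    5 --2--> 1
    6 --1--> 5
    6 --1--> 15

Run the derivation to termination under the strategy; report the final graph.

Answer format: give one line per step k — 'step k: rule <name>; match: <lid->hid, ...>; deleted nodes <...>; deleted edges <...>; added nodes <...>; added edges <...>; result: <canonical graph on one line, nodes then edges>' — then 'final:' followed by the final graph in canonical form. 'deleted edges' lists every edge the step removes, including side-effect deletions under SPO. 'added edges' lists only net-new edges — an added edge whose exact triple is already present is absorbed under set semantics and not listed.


step 1: rule r1; match: 0->1, 1->3, 2->5; deleted nodes 3; deleted edges (1,3,1); added nodes (none); added edges (1,5,1); result: nodes: 0:m3, 1:m1, 4:m1, 5:m2, 6:m3, 10:m2, 15:m1 edges: (1,5,1); (4,0,1); (4,10,1); (5,0,1); (5,1,2); (6,5,1); (6,15,1)
step 2: rule r1; match: 0->1, 1->5, 2->10; deleted nodes 5; deleted edges (1,5,1); (5,0,1); (5,1,2); (6,5,1); added nodes (none); added edges (1,10,1); result: nodes: 0:m3, 1:m1, 4:m1, 6:m3, 10:m2, 15:m1 edges: (1,10,1); (4,0,1); (4,10,1); (6,15,1)
final:
nodes: 0:m3, 1:m1, 4:m1, 6:m3, 10:m2, 15:m1
edges: (1,10,1); (4,0,1); (4,10,1); (6,15,1)


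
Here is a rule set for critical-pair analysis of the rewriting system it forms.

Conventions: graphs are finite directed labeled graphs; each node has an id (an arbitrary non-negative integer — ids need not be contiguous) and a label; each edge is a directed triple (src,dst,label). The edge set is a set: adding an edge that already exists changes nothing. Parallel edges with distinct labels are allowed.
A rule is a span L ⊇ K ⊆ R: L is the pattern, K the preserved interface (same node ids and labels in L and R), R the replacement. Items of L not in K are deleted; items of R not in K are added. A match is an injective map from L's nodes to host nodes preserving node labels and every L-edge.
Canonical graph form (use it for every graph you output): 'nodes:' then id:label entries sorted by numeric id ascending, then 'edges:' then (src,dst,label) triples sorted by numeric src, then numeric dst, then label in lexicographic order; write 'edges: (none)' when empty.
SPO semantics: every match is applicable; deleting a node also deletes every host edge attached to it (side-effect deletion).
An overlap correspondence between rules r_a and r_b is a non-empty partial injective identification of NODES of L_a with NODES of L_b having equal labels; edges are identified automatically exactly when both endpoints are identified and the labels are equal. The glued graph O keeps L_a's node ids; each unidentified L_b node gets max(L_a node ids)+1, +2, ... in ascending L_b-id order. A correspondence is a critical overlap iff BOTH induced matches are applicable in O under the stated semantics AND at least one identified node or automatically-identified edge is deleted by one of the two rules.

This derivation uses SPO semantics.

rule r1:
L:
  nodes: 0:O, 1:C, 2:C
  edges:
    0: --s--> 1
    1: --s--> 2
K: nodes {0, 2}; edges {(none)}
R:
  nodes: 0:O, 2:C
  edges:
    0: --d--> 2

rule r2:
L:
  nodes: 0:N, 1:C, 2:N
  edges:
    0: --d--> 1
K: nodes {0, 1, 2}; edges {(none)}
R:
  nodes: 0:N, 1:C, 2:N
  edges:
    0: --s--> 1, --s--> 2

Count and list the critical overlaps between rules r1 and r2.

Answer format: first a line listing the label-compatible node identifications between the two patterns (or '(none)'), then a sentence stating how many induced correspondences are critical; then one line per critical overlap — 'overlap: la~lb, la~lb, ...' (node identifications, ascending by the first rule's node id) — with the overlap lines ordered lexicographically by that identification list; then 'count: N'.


label-compatible node identifications between L(r1) and L(r2): 1~1, 2~1
1 of the induced correspondences is a critical overlap of r1 and r2.
overlap: 1~1
count: 1


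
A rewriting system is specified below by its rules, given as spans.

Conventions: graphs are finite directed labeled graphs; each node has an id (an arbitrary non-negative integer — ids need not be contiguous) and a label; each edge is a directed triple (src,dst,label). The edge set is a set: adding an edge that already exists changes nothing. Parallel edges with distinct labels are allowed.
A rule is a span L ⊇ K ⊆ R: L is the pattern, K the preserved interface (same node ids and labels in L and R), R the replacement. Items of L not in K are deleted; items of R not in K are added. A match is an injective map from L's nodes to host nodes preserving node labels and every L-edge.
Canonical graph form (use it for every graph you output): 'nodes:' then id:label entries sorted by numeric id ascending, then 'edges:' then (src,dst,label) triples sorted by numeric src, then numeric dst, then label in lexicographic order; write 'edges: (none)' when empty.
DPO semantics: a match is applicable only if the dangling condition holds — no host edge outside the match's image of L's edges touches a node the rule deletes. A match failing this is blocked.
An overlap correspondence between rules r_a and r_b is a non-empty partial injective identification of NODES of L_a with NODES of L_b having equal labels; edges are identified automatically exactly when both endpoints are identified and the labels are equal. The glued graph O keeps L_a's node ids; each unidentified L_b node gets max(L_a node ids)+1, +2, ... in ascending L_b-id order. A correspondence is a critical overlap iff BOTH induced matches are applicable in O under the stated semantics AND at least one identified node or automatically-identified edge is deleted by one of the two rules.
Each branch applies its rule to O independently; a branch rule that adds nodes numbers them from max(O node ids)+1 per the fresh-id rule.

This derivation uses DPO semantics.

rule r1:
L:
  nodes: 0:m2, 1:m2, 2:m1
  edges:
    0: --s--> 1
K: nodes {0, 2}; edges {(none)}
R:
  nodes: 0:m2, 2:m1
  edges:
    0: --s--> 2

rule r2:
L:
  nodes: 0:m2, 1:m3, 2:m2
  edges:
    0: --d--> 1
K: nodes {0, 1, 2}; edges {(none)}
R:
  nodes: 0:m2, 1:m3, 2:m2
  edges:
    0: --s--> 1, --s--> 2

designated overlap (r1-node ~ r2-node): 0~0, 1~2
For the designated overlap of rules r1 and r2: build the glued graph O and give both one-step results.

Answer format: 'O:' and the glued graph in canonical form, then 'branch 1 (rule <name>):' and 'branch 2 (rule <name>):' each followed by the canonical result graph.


O:
nodes: 0:m2, 1:m2, 2:m1, 3:m3
edges: (0,1,s); (0,3,d)
branch 1 (rule r1):
nodes: 0:m2, 2:m1, 3:m3
edges: (0,2,s); (0,3,d)
branch 2 (rule r2):
nodes: 0:m2, 1:m2, 2:m1, 3:m3
edges: (0,1,s); (0,3,s)
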